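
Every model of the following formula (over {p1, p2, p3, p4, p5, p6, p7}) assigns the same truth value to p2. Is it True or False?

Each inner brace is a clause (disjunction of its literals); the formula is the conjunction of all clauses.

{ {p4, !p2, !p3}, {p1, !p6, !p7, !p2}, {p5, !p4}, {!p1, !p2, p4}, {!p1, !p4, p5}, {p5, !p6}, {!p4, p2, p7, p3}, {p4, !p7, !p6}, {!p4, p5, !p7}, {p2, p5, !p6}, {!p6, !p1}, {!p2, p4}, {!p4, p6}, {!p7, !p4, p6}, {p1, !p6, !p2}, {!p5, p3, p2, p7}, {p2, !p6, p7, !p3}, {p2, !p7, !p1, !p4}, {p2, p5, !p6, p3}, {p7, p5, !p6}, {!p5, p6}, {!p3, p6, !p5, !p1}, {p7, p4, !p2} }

Suppose p2 = true.
From the singleton clause (p4), p4 = true.
From the singleton clause (p5), p5 = true.
From the singleton clause (p6), p6 = true.
From the singleton clause (!p1), p1 = false.
But (p1) is also a unit clause — contradiction.
So every satisfying assignment has p2 = False.

False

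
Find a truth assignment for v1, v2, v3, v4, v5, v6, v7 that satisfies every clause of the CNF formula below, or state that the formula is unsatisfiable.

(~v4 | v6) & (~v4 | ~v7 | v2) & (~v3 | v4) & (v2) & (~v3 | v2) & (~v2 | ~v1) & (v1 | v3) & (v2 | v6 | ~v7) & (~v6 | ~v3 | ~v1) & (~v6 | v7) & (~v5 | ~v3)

From the singleton clause (v2), v2 = 1.
From the singleton clause (~v1), v1 = 0.
From the singleton clause (v3), v3 = 1.
From the singleton clause (v4), v4 = 1.
From the singleton clause (v6), v6 = 1.
From the singleton clause (v7), v7 = 1.
From the singleton clause (~v5), v5 = 0.
Every clause now holds.

v1 ↦ 0, v2 ↦ 1, v3 ↦ 1, v4 ↦ 1, v5 ↦ 0, v6 ↦ 1, v7 ↦ 1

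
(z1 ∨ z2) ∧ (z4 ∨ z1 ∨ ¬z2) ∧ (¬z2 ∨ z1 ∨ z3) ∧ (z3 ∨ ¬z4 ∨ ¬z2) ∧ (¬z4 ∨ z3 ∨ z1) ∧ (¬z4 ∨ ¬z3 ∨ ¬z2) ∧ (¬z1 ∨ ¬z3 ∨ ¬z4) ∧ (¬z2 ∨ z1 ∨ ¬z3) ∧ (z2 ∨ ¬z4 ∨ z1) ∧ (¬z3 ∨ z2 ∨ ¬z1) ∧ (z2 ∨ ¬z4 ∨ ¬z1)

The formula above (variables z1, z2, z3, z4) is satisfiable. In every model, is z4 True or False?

Suppose z4 = True.
Suppose z1 = True.
The clause (¬z3) is unit, so z3 = False.
The clause (¬z2) is unit, so z2 = False.
Now (z2) is unsatisfied and unit — conflict.
That branch fails; take z1 = False instead.
The clause (z2) is unit, so z2 = True.
The clause (z3) is unit, so z3 = True.
Now (¬z3) is unsatisfied and unit — conflict.
Either choice for z1 ends in contradiction.
So every satisfying assignment has z4 = False.

False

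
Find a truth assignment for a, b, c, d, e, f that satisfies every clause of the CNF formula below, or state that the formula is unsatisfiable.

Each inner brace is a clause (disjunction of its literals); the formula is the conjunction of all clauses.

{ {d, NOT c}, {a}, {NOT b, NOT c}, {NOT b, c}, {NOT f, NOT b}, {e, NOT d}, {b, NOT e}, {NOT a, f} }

a=true; b=false; c=false; d=false; e=false; f=true

The clause (a) is unit, so a = true.
The clause (f) is unit, so f = true.
The clause (NOT b) is unit, so b = false.
The clause (NOT e) is unit, so e = false.
The clause (NOT d) is unit, so d = false.
The clause (NOT c) is unit, so c = false.
Every clause now holds.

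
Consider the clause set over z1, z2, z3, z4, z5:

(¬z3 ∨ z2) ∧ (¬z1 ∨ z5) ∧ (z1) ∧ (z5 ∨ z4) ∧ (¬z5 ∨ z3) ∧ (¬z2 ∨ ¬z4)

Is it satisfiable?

From the singleton clause (z1), z1 = True.
From the singleton clause (z5), z5 = True.
From the singleton clause (z3), z3 = True.
From the singleton clause (z2), z2 = True.
From the singleton clause (¬z4), z4 = False.
This assignment satisfies each clause.
A satisfying assignment: z1 ↦ True; z2 ↦ True; z3 ↦ True; z4 ↦ False; z5 ↦ True.

Yes, satisfiable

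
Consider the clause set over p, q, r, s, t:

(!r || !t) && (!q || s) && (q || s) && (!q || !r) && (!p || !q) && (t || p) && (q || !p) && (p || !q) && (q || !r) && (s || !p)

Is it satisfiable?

Try r = false.
Try q = false.
From the singleton clause (s), s = true.
From the singleton clause (!p), p = false.
From the singleton clause (t), t = true.
All clauses are satisfied.
A satisfying assignment: p=false; q=false; r=false; s=true; t=true.

Yes, satisfiable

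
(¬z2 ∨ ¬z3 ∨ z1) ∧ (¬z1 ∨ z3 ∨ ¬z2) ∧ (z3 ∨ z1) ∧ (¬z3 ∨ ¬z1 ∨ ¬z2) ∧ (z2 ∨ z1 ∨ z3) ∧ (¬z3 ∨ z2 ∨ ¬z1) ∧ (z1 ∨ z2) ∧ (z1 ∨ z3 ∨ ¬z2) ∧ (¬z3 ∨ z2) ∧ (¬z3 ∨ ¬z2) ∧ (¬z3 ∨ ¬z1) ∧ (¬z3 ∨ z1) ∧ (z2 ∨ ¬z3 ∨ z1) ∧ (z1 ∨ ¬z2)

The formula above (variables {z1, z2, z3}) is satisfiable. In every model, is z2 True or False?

Suppose z2 = True.
From the singleton clause (¬z3), z3 = False.
From the singleton clause (¬z1), z1 = False.
That conflicts with the unit clause (z1).
So every satisfying assignment has z2 = False.

False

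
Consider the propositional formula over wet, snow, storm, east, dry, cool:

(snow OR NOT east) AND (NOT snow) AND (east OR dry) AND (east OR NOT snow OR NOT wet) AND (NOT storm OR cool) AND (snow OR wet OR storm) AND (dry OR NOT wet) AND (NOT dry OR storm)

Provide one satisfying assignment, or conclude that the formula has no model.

wet: true,  snow: false,  storm: true,  east: false,  dry: true,  cool: true

Unit clause (NOT snow) forces snow = false.
Unit clause (NOT east) forces east = false.
Unit clause (dry) forces dry = true.
Unit clause (storm) forces storm = true.
Unit clause (cool) forces cool = true.
Every clause is now satisfied; wet is unconstrained.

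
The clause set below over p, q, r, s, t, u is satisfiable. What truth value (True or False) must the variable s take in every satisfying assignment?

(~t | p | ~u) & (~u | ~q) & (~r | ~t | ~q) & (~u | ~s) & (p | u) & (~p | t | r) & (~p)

Suppose s = 1.
Unit clause (~u) forces u = 0.
Unit clause (p) forces p = 1.
That conflicts with the unit clause (~p).
So every satisfying assignment has s = False.

False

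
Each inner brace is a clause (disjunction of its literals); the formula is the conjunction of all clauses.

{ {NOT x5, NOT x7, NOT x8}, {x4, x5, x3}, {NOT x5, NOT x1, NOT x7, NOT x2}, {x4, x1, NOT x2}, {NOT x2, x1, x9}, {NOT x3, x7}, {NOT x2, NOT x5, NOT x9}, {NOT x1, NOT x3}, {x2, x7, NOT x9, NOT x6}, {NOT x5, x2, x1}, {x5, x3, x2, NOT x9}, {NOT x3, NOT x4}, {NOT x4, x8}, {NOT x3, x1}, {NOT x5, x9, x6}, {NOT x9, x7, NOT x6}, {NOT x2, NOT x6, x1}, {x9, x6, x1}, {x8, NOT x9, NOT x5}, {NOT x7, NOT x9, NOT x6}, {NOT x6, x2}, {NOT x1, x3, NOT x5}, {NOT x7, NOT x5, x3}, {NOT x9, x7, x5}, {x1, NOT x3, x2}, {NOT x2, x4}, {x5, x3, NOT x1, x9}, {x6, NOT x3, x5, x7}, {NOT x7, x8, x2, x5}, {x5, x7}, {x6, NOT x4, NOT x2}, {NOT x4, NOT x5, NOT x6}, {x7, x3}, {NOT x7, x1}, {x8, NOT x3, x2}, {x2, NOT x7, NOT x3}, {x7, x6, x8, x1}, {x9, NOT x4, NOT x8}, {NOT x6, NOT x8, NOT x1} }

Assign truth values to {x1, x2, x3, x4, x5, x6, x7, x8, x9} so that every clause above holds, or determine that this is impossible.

UNSATISFIABLE

Case x3 = false:
Unit clause (x7) forces x7 = true.
Unit clause (NOT x5) forces x5 = false.
Unit clause (x4) forces x4 = true.
Unit clause (x8) forces x8 = true.
Unit clause (x1) forces x1 = true.
Unit clause (x9) forces x9 = true.
Unit clause (x2) forces x2 = true.
Unit clause (NOT x6) forces x6 = false.
But (x6) is also a unit clause — contradiction.
Undo x3 and try x3 = true.
Unit clause (x7) forces x7 = true.
Unit clause (NOT x1) forces x1 = false.
But (x1) is also a unit clause — contradiction.
Neither x3 = true nor x3 = false works.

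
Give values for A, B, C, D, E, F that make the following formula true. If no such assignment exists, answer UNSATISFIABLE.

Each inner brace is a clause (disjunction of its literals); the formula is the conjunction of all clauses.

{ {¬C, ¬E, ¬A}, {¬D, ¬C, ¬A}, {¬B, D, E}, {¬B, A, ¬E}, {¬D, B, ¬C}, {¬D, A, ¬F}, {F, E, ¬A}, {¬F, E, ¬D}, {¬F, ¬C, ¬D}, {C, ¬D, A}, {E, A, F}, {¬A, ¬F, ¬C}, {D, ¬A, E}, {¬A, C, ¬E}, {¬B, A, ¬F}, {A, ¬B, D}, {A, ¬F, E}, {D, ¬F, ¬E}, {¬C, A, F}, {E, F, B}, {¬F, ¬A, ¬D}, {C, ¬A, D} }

Try C = False.
Try D = False.
From the singleton clause (¬A), A = False.
From the singleton clause (¬B), B = False.
Try E = True.
From the singleton clause (¬F), F = False.
All clauses are satisfied.

A ↦ False, B ↦ False, C ↦ False, D ↦ False, E ↦ True, F ↦ False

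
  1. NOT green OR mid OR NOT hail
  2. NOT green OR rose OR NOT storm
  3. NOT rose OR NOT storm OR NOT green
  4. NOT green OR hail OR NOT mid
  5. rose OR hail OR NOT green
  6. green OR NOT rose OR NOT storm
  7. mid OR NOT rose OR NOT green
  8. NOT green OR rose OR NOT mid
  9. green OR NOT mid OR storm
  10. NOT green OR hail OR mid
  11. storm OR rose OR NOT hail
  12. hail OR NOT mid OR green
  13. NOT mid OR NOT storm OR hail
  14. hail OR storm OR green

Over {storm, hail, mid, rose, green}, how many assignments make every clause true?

5

There are 2^5 = 32 truth assignments over (storm, hail, mid, rose, green).
Split on green. With green = true, the clauses containing green are satisfied and NOT green drops from the rest; 1 of the 2^4 = 16 assignments to the other variables satisfy what remains.
With green = false, by the same count on the reduced clause set, 4 assignments work.
(One model: storm=F, hail=T, mid=F, rose=T, green=F.)
Total: 1 + 4 = 5.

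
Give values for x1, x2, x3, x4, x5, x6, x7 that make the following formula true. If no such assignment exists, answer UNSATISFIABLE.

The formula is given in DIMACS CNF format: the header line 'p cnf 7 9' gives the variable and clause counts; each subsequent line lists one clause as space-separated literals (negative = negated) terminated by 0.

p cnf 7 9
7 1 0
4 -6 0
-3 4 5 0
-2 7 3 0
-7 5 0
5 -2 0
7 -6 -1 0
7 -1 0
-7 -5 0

Branch on x7: set x7 = True.
(x5) alone gives x5 = True.
That conflicts with the unit clause (¬x5).
That branch fails; take x7 = False instead.
(x1) alone gives x1 = True.
That conflicts with the unit clause (¬x1).
Neither x7 = True nor x7 = False works.

UNSATISFIABLE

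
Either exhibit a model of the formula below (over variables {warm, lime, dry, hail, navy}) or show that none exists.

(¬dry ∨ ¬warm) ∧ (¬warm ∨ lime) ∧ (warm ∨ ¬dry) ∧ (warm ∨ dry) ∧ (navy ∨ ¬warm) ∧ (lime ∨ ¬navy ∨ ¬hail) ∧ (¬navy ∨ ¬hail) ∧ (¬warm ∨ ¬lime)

UNSATISFIABLE

Case dry = False:
The clause (warm) is unit, so warm = True.
The clause (lime) is unit, so lime = True.
Now (¬lime) is unsatisfied and unit — conflict.
So dry must be the other value — set dry = True.
The clause (¬warm) is unit, so warm = False.
Now (warm) is unsatisfied and unit — conflict.
Neither dry = True nor dry = False works.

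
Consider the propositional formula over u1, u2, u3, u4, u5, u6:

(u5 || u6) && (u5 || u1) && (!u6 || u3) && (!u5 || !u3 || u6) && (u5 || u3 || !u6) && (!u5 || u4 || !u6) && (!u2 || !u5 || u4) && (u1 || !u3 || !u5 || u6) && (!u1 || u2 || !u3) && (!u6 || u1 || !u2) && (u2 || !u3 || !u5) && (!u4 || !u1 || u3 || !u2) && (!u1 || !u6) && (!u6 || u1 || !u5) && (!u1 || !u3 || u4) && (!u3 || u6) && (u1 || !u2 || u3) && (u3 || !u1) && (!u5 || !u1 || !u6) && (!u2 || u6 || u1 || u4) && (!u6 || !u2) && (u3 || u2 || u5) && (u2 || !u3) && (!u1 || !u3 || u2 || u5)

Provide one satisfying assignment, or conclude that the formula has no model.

Case u5 = true:
Case u6 = false:
The clause (!u3) is unit, so u3 = false.
The clause (!u1) is unit, so u1 = false.
The clause (!u2) is unit, so u2 = false.
No clause remains; u4 is free.

u1: false,  u2: false,  u3: false,  u4: true,  u5: true,  u6: false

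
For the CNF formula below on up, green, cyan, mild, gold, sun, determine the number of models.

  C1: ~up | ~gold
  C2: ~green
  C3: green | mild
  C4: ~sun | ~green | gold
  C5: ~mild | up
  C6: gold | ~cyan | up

There are 2^6 = 64 truth assignments over (up, green, cyan, mild, gold, sun).
Split on cyan. With cyan = 1, the clauses containing cyan are satisfied and ~cyan drops from the rest; 2 of the 2^5 = 32 assignments to the other variables satisfy what remains.
With cyan = 0, by the same count on the reduced clause set, 2 assignments work.
Total: 2 + 2 = 4.

4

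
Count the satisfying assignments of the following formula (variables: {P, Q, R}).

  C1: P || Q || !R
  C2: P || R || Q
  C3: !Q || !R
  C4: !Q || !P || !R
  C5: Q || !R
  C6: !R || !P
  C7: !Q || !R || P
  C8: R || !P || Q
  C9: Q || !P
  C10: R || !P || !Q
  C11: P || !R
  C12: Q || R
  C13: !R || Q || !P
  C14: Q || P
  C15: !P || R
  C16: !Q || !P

1

There are 2^3 = 8 truth assignments over (P, Q, R).
Check each against the 16 clauses (columns in the order P, Q, R):
  F F F  ✗ fails (P || R || Q)
  F F T  ✗ fails (P || Q || !R)
  F T F  ✓ satisfies all
  F T T  ✗ fails (!Q || !R)
  T F F  ✗ fails (R || !P || Q)
  T F T  ✗ fails (Q || !R)
  T T F  ✗ fails (R || !P || !Q)
  T T T  ✗ fails (!Q || !R)
1 of the 8 rows is a model.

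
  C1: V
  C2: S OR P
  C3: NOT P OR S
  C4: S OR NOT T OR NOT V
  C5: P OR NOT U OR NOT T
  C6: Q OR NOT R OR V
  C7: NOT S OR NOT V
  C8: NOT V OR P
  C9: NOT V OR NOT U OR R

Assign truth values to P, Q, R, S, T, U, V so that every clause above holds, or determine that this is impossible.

UNSATISFIABLE

From the singleton clause (V), V = true.
From the singleton clause (NOT S), S = false.
From the singleton clause (P), P = true.
But (NOT P) is also a unit clause — contradiction.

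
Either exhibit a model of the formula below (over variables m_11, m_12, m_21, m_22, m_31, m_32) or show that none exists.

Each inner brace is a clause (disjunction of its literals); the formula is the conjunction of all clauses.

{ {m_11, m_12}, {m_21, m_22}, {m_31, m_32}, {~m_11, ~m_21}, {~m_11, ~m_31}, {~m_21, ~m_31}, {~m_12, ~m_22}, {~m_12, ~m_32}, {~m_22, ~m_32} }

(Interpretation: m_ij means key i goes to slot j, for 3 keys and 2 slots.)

UNSATISFIABLE

Try m_11 = 1.
From the singleton clause (~m_21), m_21 = 0.
From the singleton clause (m_22), m_22 = 1.
From the singleton clause (~m_31), m_31 = 0.
From the singleton clause (m_32), m_32 = 1.
That conflicts with the unit clause (~m_32).
That branch fails; take m_11 = 0 instead.
From the singleton clause (m_12), m_12 = 1.
From the singleton clause (~m_22), m_22 = 0.
From the singleton clause (m_21), m_21 = 1.
From the singleton clause (~m_31), m_31 = 0.
From the singleton clause (m_32), m_32 = 1.
That conflicts with the unit clause (~m_32).
Either choice for m_11 ends in contradiction.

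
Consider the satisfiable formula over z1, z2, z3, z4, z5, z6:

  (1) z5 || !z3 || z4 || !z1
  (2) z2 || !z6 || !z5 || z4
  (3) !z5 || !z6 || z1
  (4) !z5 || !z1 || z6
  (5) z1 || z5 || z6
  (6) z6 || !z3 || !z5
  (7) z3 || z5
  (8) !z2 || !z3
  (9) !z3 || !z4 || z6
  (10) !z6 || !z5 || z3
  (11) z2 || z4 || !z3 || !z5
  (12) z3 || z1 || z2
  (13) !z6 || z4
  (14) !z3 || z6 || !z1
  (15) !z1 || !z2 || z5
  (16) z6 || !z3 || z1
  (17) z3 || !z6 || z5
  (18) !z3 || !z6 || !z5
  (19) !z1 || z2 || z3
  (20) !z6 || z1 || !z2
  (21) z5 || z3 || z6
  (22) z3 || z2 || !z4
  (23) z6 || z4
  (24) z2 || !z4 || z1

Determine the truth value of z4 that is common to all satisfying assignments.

Suppose z4 = false.
(!z6) alone gives z6 = false.
But (z6) is also a unit clause — contradiction.
So every satisfying assignment has z4 = True.

True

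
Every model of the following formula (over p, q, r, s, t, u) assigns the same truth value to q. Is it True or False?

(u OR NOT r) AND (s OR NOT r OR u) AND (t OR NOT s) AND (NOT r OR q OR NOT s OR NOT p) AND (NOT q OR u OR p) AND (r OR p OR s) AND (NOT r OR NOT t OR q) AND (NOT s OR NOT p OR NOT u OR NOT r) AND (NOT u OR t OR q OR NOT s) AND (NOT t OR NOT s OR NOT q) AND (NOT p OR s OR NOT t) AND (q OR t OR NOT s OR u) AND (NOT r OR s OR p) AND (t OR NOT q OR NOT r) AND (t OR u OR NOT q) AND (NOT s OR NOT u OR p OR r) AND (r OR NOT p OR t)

Suppose q = true.
Case u = true:
Case t = true:
From the singleton clause (NOT s), s = false.
From the singleton clause (NOT p), p = false.
From the singleton clause (r), r = true.
That conflicts with the unit clause (NOT r).
That branch fails; take t = false instead.
From the singleton clause (NOT s), s = false.
From the singleton clause (NOT r), r = false.
From the singleton clause (p), p = true.
That conflicts with the unit clause (NOT p).
Either choice for t ends in contradiction.
That branch fails; take u = false instead.
From the singleton clause (NOT r), r = false.
From the singleton clause (p), p = true.
From the singleton clause (t), t = true.
From the singleton clause (NOT s), s = false.
That conflicts with the unit clause (s).
Either choice for u ends in contradiction.
So every satisfying assignment has q = False.

False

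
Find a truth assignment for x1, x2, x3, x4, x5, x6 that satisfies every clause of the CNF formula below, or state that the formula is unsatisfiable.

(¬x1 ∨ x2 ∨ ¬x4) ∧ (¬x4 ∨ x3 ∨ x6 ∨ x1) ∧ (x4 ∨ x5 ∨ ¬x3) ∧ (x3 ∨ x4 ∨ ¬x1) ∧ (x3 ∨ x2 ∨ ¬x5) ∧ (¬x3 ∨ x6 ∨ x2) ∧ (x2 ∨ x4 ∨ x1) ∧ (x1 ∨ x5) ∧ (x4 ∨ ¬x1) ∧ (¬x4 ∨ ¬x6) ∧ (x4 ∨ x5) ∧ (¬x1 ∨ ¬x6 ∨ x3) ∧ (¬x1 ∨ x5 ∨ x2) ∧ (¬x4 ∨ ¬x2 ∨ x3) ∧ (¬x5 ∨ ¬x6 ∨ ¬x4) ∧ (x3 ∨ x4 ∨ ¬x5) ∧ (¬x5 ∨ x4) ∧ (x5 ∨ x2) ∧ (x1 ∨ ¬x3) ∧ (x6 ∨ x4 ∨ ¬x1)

Case x1 = True:
The clause (x4) is unit, so x4 = True.
The clause (x2) is unit, so x2 = True.
The clause (¬x6) is unit, so x6 = False.
The clause (x3) is unit, so x3 = True.
All clauses hold; x5 can take either value.

x1 ↦ True; x2 ↦ True; x3 ↦ True; x4 ↦ True; x5 ↦ False; x6 ↦ False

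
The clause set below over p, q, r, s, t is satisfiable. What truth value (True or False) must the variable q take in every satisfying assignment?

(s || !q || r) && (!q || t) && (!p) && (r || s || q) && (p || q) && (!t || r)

Suppose q = false.
From the singleton clause (!p), p = false.
But (p) is also a unit clause — contradiction.
So every satisfying assignment has q = True.

True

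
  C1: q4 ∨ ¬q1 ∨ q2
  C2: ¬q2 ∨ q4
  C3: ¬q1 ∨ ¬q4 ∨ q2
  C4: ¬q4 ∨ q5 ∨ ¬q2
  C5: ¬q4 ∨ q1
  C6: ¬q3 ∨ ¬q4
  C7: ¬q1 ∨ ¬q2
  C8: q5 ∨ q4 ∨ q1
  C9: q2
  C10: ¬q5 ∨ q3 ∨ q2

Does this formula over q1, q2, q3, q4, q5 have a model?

(q2) alone gives q2 = True.
(q4) alone gives q4 = True.
(q5) alone gives q5 = True.
(q1) alone gives q1 = True.
Now (¬q1) is unsatisfied and unit — conflict.
No assignment satisfies every clause.

No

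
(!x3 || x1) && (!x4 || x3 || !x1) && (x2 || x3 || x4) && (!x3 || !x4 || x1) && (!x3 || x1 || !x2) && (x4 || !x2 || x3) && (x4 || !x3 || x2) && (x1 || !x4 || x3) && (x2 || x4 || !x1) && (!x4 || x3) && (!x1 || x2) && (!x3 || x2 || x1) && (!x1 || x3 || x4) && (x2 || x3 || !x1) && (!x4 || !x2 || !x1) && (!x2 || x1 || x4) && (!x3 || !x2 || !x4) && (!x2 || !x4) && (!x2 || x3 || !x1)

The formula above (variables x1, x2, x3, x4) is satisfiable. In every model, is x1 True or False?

Suppose x1 = false.
The clause (!x3) is unit, so x3 = false.
The clause (!x4) is unit, so x4 = false.
The clause (x2) is unit, so x2 = true.
Now (!x2) is unsatisfied and unit — conflict.
So every satisfying assignment has x1 = True.

True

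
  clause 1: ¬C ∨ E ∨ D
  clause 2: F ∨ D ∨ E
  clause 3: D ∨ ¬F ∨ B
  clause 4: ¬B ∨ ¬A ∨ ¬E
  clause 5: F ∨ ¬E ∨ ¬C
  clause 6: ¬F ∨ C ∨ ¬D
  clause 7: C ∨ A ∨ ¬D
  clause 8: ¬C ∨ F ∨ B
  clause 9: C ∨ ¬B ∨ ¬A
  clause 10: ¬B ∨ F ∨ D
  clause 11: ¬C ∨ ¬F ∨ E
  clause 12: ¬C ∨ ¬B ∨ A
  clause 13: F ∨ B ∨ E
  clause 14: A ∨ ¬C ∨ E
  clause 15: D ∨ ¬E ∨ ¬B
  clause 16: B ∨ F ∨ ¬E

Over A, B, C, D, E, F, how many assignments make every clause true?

4

There are 2^6 = 64 truth assignments over (A, B, C, D, E, F).
Split on F. With F = True, the clauses containing F are satisfied and ¬F drops from the rest; 3 of the 2^5 = 32 assignments to the other variables satisfy what remains.
With F = False, by the same count on the reduced clause set, 1 assignment works.
(One model: A=F, B=F, C=T, D=T, E=T, F=T.)
Total: 3 + 1 = 4.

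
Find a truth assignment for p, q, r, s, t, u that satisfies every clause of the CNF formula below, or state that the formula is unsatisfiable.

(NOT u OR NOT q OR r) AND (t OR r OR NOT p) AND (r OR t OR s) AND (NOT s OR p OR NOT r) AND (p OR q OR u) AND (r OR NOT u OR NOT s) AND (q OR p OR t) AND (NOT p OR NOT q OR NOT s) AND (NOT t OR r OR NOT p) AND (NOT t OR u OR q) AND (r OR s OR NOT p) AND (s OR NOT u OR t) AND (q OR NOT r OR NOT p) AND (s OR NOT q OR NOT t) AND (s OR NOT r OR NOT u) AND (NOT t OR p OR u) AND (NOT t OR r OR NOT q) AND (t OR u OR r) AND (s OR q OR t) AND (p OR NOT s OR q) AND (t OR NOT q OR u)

p: false; q: false; r: false; s: false; t: true; u: true

Try u = true.
Try q = false.
Try r = false.
From the singleton clause (NOT s), s = false.
From the singleton clause (t), t = true.
From the singleton clause (NOT p), p = false.
All clauses are satisfied.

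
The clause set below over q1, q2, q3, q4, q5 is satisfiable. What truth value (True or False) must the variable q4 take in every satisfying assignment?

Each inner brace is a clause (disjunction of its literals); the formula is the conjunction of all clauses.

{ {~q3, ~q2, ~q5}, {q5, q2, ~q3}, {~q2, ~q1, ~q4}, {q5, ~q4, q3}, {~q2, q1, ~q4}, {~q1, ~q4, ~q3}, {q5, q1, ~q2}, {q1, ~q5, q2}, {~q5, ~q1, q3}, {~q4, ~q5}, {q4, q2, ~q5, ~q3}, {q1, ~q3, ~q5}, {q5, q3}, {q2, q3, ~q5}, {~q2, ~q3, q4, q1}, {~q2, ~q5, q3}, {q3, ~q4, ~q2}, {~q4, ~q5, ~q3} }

False

Suppose q4 = 1.
Unit clause (~q5) forces q5 = 0.
Unit clause (q3) forces q3 = 1.
Unit clause (q2) forces q2 = 1.
Unit clause (~q1) forces q1 = 0.
Now (q1) is unsatisfied and unit — conflict.
So every satisfying assignment has q4 = False.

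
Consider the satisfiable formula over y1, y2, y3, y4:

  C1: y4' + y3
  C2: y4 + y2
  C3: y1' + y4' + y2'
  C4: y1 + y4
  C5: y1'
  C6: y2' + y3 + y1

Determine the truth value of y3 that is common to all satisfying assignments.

True

Suppose y3 = 0.
From the singleton clause (y4'), y4 = 0.
From the singleton clause (y2), y2 = 1.
From the singleton clause (y1), y1 = 1.
Now (y1') is unsatisfied and unit — conflict.
So every satisfying assignment has y3 = True.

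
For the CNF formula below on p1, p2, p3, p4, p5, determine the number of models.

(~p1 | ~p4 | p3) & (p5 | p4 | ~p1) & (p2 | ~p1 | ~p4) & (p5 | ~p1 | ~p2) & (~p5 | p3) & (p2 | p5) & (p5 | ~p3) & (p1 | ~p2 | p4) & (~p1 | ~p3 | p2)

There are 2^5 = 32 truth assignments over (p1, p2, p3, p4, p5).
Split on p5. With p5 = 1, the clauses containing p5 are satisfied and ~p5 drops from the rest; 5 of the 2^4 = 16 assignments to the other variables satisfy what remains.
With p5 = 0, by the same count on the reduced clause set, 1 assignment works.
(One model: p1=F, p2=F, p3=T, p4=F, p5=T.)
Total: 5 + 1 = 6.

6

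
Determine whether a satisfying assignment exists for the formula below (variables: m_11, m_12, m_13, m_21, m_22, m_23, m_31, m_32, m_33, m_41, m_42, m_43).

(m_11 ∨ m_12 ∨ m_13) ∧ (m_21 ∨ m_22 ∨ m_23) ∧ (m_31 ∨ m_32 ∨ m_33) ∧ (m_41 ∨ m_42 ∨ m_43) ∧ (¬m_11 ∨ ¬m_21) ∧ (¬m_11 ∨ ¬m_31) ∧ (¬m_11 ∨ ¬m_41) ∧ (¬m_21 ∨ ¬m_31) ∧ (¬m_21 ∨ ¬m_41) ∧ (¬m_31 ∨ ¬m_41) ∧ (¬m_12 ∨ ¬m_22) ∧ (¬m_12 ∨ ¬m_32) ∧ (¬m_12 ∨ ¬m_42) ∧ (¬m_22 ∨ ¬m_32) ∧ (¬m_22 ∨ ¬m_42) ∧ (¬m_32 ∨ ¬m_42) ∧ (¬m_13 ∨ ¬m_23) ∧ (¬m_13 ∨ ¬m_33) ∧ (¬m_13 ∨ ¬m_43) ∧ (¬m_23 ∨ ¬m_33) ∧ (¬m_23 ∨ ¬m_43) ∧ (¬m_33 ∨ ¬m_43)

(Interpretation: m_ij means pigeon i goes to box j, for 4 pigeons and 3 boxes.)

Branch on m_11: set m_11 = False.
Branch on m_12: set m_12 = True.
(¬m_22) alone gives m_22 = False.
(¬m_32) alone gives m_32 = False.
(¬m_42) alone gives m_42 = False.
Branch on m_21: set m_21 = True.
(¬m_31) alone gives m_31 = False.
(m_33) alone gives m_33 = True.
(¬m_41) alone gives m_41 = False.
(m_43) alone gives m_43 = True.
But (¬m_43) is also a unit clause — contradiction.
So m_21 must be the other value — set m_21 = False.
(m_23) alone gives m_23 = True.
(¬m_13) alone gives m_13 = False.
(¬m_33) alone gives m_33 = False.
(m_31) alone gives m_31 = True.
(¬m_41) alone gives m_41 = False.
(m_43) alone gives m_43 = True.
But (¬m_43) is also a unit clause — contradiction.
Both values of m_21 lead to a conflict.
So m_12 must be the other value — set m_12 = False.
(m_13) alone gives m_13 = True.
(¬m_23) alone gives m_23 = False.
(¬m_33) alone gives m_33 = False.
(¬m_43) alone gives m_43 = False.
Branch on m_21: set m_21 = True.
(¬m_31) alone gives m_31 = False.
(m_32) alone gives m_32 = True.
(¬m_41) alone gives m_41 = False.
(m_42) alone gives m_42 = True.
But (¬m_42) is also a unit clause — contradiction.
So m_21 must be the other value — set m_21 = False.
(m_22) alone gives m_22 = True.
(¬m_32) alone gives m_32 = False.
(m_31) alone gives m_31 = True.
(¬m_41) alone gives m_41 = False.
(m_42) alone gives m_42 = True.
But (¬m_42) is also a unit clause — contradiction.
Both values of m_21 lead to a conflict.
Both values of m_12 lead to a conflict.
So m_11 must be the other value — set m_11 = True.
(¬m_21) alone gives m_21 = False.
(¬m_31) alone gives m_31 = False.
(¬m_41) alone gives m_41 = False.
Branch on m_22: set m_22 = True.
(¬m_12) alone gives m_12 = False.
(¬m_32) alone gives m_32 = False.
(m_33) alone gives m_33 = True.
(¬m_42) alone gives m_42 = False.
(m_43) alone gives m_43 = True.
But (¬m_43) is also a unit clause — contradiction.
So m_22 must be the other value — set m_22 = False.
(m_23) alone gives m_23 = True.
(¬m_13) alone gives m_13 = False.
(¬m_33) alone gives m_33 = False.
(m_32) alone gives m_32 = True.
(¬m_12) alone gives m_12 = False.
(¬m_42) alone gives m_42 = False.
(m_43) alone gives m_43 = True.
But (¬m_43) is also a unit clause — contradiction.
Both values of m_22 lead to a conflict.
Both values of m_11 lead to a conflict.
No assignment satisfies every clause.

No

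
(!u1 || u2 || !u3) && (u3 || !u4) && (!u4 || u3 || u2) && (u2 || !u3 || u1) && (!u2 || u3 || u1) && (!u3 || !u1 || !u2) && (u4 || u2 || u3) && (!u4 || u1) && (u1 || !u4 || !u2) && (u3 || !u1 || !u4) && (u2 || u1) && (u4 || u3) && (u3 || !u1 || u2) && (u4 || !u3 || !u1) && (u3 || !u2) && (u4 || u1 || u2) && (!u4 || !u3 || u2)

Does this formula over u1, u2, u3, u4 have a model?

Yes

Try u3 = true.
Try u1 = false.
From the singleton clause (u2), u2 = true.
From the singleton clause (!u4), u4 = false.
Every clause now holds.
A satisfying assignment: u1 ↦ false, u2 ↦ true, u3 ↦ true, u4 ↦ false.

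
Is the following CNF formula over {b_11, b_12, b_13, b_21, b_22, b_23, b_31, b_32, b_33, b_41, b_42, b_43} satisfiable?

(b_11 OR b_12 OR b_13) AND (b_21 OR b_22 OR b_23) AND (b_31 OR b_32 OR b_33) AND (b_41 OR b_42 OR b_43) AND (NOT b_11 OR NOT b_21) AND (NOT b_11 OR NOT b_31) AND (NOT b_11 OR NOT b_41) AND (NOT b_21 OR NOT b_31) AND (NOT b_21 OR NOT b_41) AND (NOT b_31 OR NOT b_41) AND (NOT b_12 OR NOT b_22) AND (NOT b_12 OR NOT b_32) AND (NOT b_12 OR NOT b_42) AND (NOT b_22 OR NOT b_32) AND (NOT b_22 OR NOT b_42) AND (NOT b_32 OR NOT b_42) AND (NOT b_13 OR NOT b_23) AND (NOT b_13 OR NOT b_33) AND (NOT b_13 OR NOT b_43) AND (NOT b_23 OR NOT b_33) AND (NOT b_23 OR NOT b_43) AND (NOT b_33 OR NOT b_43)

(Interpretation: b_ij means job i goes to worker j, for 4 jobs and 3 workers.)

Case b_11 = false:
Case b_12 = true:
From the singleton clause (NOT b_22), b_22 = false.
From the singleton clause (NOT b_32), b_32 = false.
From the singleton clause (NOT b_42), b_42 = false.
Case b_21 = true:
From the singleton clause (NOT b_31), b_31 = false.
From the singleton clause (b_33), b_33 = true.
From the singleton clause (NOT b_41), b_41 = false.
From the singleton clause (b_43), b_43 = true.
Now (NOT b_43) is unsatisfied and unit — conflict.
Backtrack on b_21: now try b_21 = false.
From the singleton clause (b_23), b_23 = true.
From the singleton clause (NOT b_13), b_13 = false.
From the singleton clause (NOT b_33), b_33 = false.
From the singleton clause (b_31), b_31 = true.
From the singleton clause (NOT b_41), b_41 = false.
From the singleton clause (b_43), b_43 = true.
Now (NOT b_43) is unsatisfied and unit — conflict.
Neither b_21 = true nor b_21 = false works.
Backtrack on b_12: now try b_12 = false.
From the singleton clause (b_13), b_13 = true.
From the singleton clause (NOT b_23), b_23 = false.
From the singleton clause (NOT b_33), b_33 = false.
From the singleton clause (NOT b_43), b_43 = false.
Case b_21 = true:
From the singleton clause (NOT b_31), b_31 = false.
From the singleton clause (b_32), b_32 = true.
From the singleton clause (NOT b_41), b_41 = false.
From the singleton clause (b_42), b_42 = true.
Now (NOT b_42) is unsatisfied and unit — conflict.
Backtrack on b_21: now try b_21 = false.
From the singleton clause (b_22), b_22 = true.
From the singleton clause (NOT b_32), b_32 = false.
From the singleton clause (b_31), b_31 = true.
From the singleton clause (NOT b_41), b_41 = false.
From the singleton clause (b_42), b_42 = true.
Now (NOT b_42) is unsatisfied and unit — conflict.
Neither b_21 = true nor b_21 = false works.
Neither b_12 = true nor b_12 = false works.
Backtrack on b_11: now try b_11 = true.
From the singleton clause (NOT b_21), b_21 = false.
From the singleton clause (NOT b_31), b_31 = false.
From the singleton clause (NOT b_41), b_41 = false.
Case b_22 = true:
From the singleton clause (NOT b_12), b_12 = false.
From the singleton clause (NOT b_32), b_32 = false.
From the singleton clause (b_33), b_33 = true.
From the singleton clause (NOT b_42), b_42 = false.
From the singleton clause (b_43), b_43 = true.
Now (NOT b_43) is unsatisfied and unit — conflict.
Backtrack on b_22: now try b_22 = false.
From the singleton clause (b_23), b_23 = true.
From the singleton clause (NOT b_13), b_13 = false.
From the singleton clause (NOT b_33), b_33 = false.
From the singleton clause (b_32), b_32 = true.
From the singleton clause (NOT b_12), b_12 = false.
From the singleton clause (NOT b_42), b_42 = false.
From the singleton clause (b_43), b_43 = true.
Now (NOT b_43) is unsatisfied and unit — conflict.
Neither b_22 = true nor b_22 = false works.
Neither b_11 = true nor b_11 = false works.
No assignment satisfies every clause.

No, unsatisfiable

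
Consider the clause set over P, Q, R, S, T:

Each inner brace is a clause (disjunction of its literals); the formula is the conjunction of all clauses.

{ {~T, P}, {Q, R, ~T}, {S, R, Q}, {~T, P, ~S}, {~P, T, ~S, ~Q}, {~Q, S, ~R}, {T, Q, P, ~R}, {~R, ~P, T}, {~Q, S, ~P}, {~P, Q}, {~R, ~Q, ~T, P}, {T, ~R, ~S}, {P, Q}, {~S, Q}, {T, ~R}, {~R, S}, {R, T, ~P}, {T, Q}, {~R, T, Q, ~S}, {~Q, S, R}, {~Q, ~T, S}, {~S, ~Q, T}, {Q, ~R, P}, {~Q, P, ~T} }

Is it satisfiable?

Case T = 1:
The clause (P) is unit, so P = 1.
The clause (Q) is unit, so Q = 1.
The clause (S) is unit, so S = 1.
Every clause is now satisfied; R is unconstrained.
A satisfying assignment: P=1, Q=1, R=0, S=1, T=1.

Yes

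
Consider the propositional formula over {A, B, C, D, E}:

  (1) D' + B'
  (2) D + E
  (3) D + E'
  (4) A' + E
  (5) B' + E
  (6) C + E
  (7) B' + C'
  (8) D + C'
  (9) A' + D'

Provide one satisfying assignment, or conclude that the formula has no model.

Branch on D: set D = 1.
From the singleton clause (B'), B = 0.
From the singleton clause (A'), A = 0.
Branch on C: set C = 1.
All clauses hold; E can take either value.

A: 0,  B: 0,  C: 1,  D: 1,  E: 0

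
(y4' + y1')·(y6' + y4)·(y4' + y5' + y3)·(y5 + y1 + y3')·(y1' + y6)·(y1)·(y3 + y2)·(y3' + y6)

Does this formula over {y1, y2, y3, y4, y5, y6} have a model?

(y1) alone gives y1 = 1.
(y4') alone gives y4 = 0.
(y6') alone gives y6 = 0.
That conflicts with the unit clause (y6).
No assignment satisfies every clause.

No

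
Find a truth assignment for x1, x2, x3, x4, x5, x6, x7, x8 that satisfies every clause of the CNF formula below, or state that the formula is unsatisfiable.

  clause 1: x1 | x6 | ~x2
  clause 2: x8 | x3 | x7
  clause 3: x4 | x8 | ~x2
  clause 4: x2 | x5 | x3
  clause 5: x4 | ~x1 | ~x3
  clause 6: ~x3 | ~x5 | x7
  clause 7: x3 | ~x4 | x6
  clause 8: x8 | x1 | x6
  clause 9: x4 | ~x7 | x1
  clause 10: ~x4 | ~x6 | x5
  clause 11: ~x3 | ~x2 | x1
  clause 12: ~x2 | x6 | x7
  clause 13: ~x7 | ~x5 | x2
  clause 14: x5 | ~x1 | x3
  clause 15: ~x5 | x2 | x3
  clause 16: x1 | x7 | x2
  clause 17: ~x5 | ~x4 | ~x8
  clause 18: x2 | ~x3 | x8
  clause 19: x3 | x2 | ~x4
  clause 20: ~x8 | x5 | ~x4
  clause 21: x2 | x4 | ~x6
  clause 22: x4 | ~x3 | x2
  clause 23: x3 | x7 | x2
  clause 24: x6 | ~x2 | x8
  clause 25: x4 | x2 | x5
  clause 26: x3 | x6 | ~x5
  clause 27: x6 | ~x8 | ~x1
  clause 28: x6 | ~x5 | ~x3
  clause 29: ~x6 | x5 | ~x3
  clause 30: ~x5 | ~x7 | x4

Branch on x1: set x1 = 0.
Branch on x6: set x6 = 1.
Branch on x4: set x4 = 0.
The clause (~x7) is unit, so x7 = 0.
The clause (x2) is unit, so x2 = 1.
The clause (x8) is unit, so x8 = 1.
The clause (~x3) is unit, so x3 = 0.
All clauses hold; x5 can take either value.

x1: 0,  x2: 1,  x3: 0,  x4: 0,  x5: 1,  x6: 1,  x7: 0,  x8: 1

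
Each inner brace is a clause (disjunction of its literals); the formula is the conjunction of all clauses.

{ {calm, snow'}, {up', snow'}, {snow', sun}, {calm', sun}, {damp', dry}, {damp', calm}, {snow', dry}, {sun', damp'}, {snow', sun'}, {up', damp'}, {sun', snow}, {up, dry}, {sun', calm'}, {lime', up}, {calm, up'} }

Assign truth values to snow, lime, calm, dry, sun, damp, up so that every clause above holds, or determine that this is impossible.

Suppose calm = 0.
Unit clause (snow') forces snow = 0.
Unit clause (damp') forces damp = 0.
Unit clause (sun') forces sun = 0.
Unit clause (up') forces up = 0.
Unit clause (dry) forces dry = 1.
Unit clause (lime') forces lime = 0.
All clauses are satisfied.

snow ↦ 0,  lime ↦ 0,  calm ↦ 0,  dry ↦ 1,  sun ↦ 0,  damp ↦ 0,  up ↦ 0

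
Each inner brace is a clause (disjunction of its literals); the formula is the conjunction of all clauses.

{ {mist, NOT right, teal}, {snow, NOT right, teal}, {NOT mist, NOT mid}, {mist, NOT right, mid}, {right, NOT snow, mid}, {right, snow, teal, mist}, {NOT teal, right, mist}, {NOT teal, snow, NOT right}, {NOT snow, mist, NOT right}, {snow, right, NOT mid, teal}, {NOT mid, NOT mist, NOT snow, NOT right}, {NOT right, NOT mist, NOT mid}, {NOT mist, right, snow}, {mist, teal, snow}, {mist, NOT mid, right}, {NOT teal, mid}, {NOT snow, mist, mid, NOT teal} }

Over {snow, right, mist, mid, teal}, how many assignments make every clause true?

1

There are 2^5 = 32 truth assignments over (snow, right, mist, mid, teal).
Split on mid. With mid = true, the clauses containing mid are satisfied and NOT mid drops from the rest; 0 of the 2^4 = 16 assignments to the other variables satisfy what remains.
With mid = false, by the same count on the reduced clause set, 1 assignment works.
(One model: snow=T, right=T, mist=T, mid=F, teal=F.)
Total: 0 + 1 = 1.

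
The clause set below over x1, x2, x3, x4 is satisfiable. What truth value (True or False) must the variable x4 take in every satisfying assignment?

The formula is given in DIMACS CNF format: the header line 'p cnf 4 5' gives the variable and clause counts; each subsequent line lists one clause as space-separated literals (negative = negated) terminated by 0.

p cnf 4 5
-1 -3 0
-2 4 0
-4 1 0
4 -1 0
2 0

Suppose x4 = False.
Unit clause (¬x2) forces x2 = False.
But (x2) is also a unit clause — contradiction.
So every satisfying assignment has x4 = True.

True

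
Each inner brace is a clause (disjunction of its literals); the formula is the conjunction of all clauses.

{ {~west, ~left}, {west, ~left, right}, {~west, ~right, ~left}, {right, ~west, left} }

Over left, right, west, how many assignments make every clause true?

4

There are 2^3 = 8 truth assignments over (left, right, west).
Check each against the 4 clauses (columns in the order left, right, west):
  F F F  ✓ satisfies all
  F F T  ✗ fails (right | ~west | left)
  F T F  ✓ satisfies all
  F T T  ✓ satisfies all
  T F F  ✗ fails (west | ~left | right)
  T F T  ✗ fails (~west | ~left)
  T T F  ✓ satisfies all
  T T T  ✗ fails (~west | ~left)
4 of the 8 rows are models.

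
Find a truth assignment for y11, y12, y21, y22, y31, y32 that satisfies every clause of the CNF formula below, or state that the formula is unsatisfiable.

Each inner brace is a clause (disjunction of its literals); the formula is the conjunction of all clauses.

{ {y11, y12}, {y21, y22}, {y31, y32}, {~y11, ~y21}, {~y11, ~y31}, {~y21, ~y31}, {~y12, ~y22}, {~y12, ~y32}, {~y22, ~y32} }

Case y11 = 1:
The clause (~y21) is unit, so y21 = 0.
The clause (y22) is unit, so y22 = 1.
The clause (~y31) is unit, so y31 = 0.
The clause (y32) is unit, so y32 = 1.
Now (~y32) is unsatisfied and unit — conflict.
Backtrack on y11: now try y11 = 0.
The clause (y12) is unit, so y12 = 1.
The clause (~y22) is unit, so y22 = 0.
The clause (y21) is unit, so y21 = 1.
The clause (~y31) is unit, so y31 = 0.
The clause (y32) is unit, so y32 = 1.
Now (~y32) is unsatisfied and unit — conflict.
Either choice for y11 ends in contradiction.

UNSATISFIABLE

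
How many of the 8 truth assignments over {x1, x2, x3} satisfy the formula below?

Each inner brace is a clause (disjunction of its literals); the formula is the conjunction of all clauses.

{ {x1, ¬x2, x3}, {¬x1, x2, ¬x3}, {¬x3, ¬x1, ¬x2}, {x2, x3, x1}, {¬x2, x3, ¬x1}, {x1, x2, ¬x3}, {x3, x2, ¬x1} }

1

There are 2^3 = 8 truth assignments over (x1, x2, x3).
Split on x1. With x1 = True, the clauses containing x1 are satisfied and ¬x1 drops from the rest; 0 of the 2^2 = 4 assignments to the other variables satisfy what remains.
With x1 = False, by the same count on the reduced clause set, 1 assignment works.
(One model: x1=F, x2=T, x3=T.)
Total: 0 + 1 = 1.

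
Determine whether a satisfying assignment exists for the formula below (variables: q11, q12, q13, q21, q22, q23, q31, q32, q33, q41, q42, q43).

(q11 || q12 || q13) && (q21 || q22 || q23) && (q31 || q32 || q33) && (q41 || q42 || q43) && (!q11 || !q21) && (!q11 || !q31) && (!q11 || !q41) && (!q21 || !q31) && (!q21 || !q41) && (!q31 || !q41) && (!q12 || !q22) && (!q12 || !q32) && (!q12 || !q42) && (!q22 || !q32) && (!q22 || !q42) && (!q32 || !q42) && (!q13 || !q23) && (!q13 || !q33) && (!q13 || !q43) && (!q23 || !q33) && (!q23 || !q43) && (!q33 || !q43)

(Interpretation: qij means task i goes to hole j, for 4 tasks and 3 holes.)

Try q11 = false.
Try q12 = true.
(!q22) alone gives q22 = false.
(!q32) alone gives q32 = false.
(!q42) alone gives q42 = false.
Try q21 = true.
(!q31) alone gives q31 = false.
(q33) alone gives q33 = true.
(!q41) alone gives q41 = false.
(q43) alone gives q43 = true.
But (!q43) is also a unit clause — contradiction.
Undo q21 and try q21 = false.
(q23) alone gives q23 = true.
(!q13) alone gives q13 = false.
(!q33) alone gives q33 = false.
(q31) alone gives q31 = true.
(!q41) alone gives q41 = false.
(q43) alone gives q43 = true.
But (!q43) is also a unit clause — contradiction.
Either choice for q21 ends in contradiction.
Undo q12 and try q12 = false.
(q13) alone gives q13 = true.
(!q23) alone gives q23 = false.
(!q33) alone gives q33 = false.
(!q43) alone gives q43 = false.
Try q21 = true.
(!q31) alone gives q31 = false.
(q32) alone gives q32 = true.
(!q41) alone gives q41 = false.
(q42) alone gives q42 = true.
But (!q42) is also a unit clause — contradiction.
Undo q21 and try q21 = false.
(q22) alone gives q22 = true.
(!q32) alone gives q32 = false.
(q31) alone gives q31 = true.
(!q41) alone gives q41 = false.
(q42) alone gives q42 = true.
But (!q42) is also a unit clause — contradiction.
Either choice for q21 ends in contradiction.
Either choice for q12 ends in contradiction.
Undo q11 and try q11 = true.
(!q21) alone gives q21 = false.
(!q31) alone gives q31 = false.
(!q41) alone gives q41 = false.
Try q22 = true.
(!q12) alone gives q12 = false.
(!q32) alone gives q32 = false.
(q33) alone gives q33 = true.
(!q42) alone gives q42 = false.
(q43) alone gives q43 = true.
But (!q43) is also a unit clause — contradiction.
Undo q22 and try q22 = false.
(q23) alone gives q23 = true.
(!q13) alone gives q13 = false.
(!q33) alone gives q33 = false.
(q32) alone gives q32 = true.
(!q12) alone gives q12 = false.
(!q42) alone gives q42 = false.
(q43) alone gives q43 = true.
But (!q43) is also a unit clause — contradiction.
Either choice for q22 ends in contradiction.
Either choice for q11 ends in contradiction.
No assignment satisfies every clause.

No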